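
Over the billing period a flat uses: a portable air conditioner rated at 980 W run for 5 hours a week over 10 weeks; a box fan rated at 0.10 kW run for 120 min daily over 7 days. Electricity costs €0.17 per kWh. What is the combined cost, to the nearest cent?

portable air conditioner: Runtime = 5 h/week × 10 weeks = 50 h
portable air conditioner: 0.98 kW × 50 h = 49 kWh
box fan: Runtime = 120 min × 7 = 840 min = 14 h
box fan: 0.1 kW × 14 h = 1.4 kWh
Total energy = 50.4 kWh
Cost = 50.4 × €0.17 = €8.57

€8.57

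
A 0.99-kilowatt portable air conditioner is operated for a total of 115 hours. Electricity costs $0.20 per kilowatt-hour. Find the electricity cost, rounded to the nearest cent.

Energy = 0.99 kW × 115 h = 113.85 kWh
Cost = 113.85 kWh × $0.20/kWh = $22.77

$22.77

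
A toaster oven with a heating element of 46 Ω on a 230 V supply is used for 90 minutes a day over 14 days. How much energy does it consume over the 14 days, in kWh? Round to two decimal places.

Power = V²/R = 230²/46 = 1150 W = 1.15 kW
Runtime = 90 min × 14 = 1260 min = 21 h
Energy = 1.15 kW × 21 h = 24.15 kWh

24.15 kWh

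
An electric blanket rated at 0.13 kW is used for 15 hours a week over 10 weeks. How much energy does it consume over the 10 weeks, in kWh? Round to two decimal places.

Runtime = 15 h/week × 10 weeks = 150 h
Energy = 0.13 kW × 150 h = 19.5 kWh

19.50 kWh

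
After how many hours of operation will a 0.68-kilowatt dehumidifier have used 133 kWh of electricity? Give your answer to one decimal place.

Hours = 133 kWh ÷ 0.68 kW = 195.6 h

195.6 h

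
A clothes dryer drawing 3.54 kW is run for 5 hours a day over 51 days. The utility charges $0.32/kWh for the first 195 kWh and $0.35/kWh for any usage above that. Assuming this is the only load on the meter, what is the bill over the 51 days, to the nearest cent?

$310.10

Runtime = 5 h/day × 51 days = 255 h
Energy = 3.54 kW × 255 h = 902.7 kWh
Tier 1 (0–195 kWh): 195 × $0.32 = $62.4
Above 195 kWh: 707.7 × $0.35 = $247.695
Bill = $310.10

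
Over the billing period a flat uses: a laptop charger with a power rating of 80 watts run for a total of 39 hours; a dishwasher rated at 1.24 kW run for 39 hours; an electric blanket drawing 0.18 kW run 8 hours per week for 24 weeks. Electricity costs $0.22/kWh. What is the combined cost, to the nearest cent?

laptop charger: 0.08 kW × 39 h = 3.12 kWh
dishwasher: 1.24 kW × 39 h = 48.36 kWh
electric blanket: Runtime = 8 h/week × 24 weeks = 192 h
electric blanket: 0.18 kW × 192 h = 34.56 kWh
Total energy = 86.04 kWh
Cost = 86.04 × $0.22 = $18.93

$18.93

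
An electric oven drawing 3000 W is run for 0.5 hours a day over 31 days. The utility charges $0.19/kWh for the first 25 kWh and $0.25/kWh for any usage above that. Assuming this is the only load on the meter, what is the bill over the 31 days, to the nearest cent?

$10.13

Runtime = 0.5 h/day × 31 days = 15.5 h
Energy = 3 kW × 15.5 h = 46.5 kWh
Tier 1 (0–25 kWh): 25 × $0.19 = $4.75
Above 25 kWh: 21.5 × $0.25 = $5.375
Bill = $10.13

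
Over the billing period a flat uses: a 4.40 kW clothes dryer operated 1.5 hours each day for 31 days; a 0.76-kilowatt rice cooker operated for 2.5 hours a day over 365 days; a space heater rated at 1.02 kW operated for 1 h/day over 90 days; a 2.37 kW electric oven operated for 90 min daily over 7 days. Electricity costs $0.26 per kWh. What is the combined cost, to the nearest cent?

$263.84

clothes dryer: Runtime = 1.5 h/day × 31 days = 46.5 h
clothes dryer: 4.4 kW × 46.5 h = 204.6 kWh
rice cooker: Runtime = 2.5 h/day × 365 days = 912.5 h
rice cooker: 0.76 kW × 912.5 h = 693.5 kWh
space heater: Runtime = 1 h/day × 90 days = 90 h
space heater: 1.02 kW × 90 h = 91.8 kWh
electric oven: Runtime = 90 min × 7 = 630 min = 10.5 h
electric oven: 2.37 kW × 10.5 h = 24.885 kWh
Total energy = 1014.785 kWh
Cost = 1014.785 × $0.26 = $263.84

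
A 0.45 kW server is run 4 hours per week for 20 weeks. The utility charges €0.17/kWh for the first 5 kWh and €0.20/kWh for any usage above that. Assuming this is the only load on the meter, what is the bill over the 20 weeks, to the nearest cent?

Runtime = 4 h/week × 20 weeks = 80 h
Energy = 0.45 kW × 80 h = 36 kWh
Tier 1 (0–5 kWh): 5 × €0.17 = €0.85
Above 5 kWh: 31 × €0.20 = €6.2
Bill = €7.05

€7.05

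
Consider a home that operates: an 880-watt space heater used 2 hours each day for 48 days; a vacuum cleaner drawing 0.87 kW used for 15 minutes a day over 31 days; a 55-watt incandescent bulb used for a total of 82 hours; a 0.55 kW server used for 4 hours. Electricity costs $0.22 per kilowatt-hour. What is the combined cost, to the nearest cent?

$21.55

space heater: Runtime = 2 h/day × 48 days = 96 h
space heater: 0.88 kW × 96 h = 84.48 kWh
vacuum cleaner: Runtime = 15 min × 31 = 465 min = 7.75 h
vacuum cleaner: 0.87 kW × 7.75 h = 6.7425 kWh
incandescent bulb: 0.055 kW × 82 h = 4.51 kWh
server: 0.55 kW × 4 h = 2.2 kWh
Total energy = 97.9325 kWh
Cost = 97.9325 × $0.22 = $21.55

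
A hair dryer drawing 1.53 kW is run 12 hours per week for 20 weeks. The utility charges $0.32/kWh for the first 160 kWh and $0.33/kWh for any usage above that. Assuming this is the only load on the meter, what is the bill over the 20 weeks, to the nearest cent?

Runtime = 12 h/week × 20 weeks = 240 h
Energy = 1.53 kW × 240 h = 367.2 kWh
Tier 1 (0–160 kWh): 160 × $0.32 = $51.2
Above 160 kWh: 207.2 × $0.33 = $68.376
Bill = $119.58

$119.58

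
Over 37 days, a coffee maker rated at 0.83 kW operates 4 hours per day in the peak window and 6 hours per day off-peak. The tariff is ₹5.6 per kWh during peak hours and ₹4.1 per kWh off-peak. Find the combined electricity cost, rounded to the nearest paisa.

Peak energy = 0.83 kW × 4 h × 37 = 122.84 kWh
Off-peak energy = 0.83 kW × 6 h × 37 = 184.26 kWh
Cost = 122.84 × ₹5.6 + 184.26 × ₹4.1 = ₹687.904 + ₹755.466 = ₹1443.37

₹1443.37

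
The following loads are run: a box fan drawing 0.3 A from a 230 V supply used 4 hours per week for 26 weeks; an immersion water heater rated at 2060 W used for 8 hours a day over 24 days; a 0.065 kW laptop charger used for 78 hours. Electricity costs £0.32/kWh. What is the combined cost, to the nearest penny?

£130.49

box fan: Power = 0.3 A × 230 V = 69 W = 0.069 kW
box fan: Runtime = 4 h/week × 26 weeks = 104 h
box fan: 0.069 kW × 104 h = 7.176 kWh
immersion water heater: Runtime = 8 h/day × 24 days = 192 h
immersion water heater: 2.06 kW × 192 h = 395.52 kWh
laptop charger: 0.065 kW × 78 h = 5.07 kWh
Total energy = 407.766 kWh
Cost = 407.766 × £0.32 = £130.49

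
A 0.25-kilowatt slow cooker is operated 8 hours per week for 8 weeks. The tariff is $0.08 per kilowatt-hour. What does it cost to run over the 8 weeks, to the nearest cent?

Runtime = 8 h/week × 8 weeks = 64 h
Energy = 0.25 kW × 64 h = 16 kWh
Cost = 16 kWh × $0.08/kWh = $1.28

$1.28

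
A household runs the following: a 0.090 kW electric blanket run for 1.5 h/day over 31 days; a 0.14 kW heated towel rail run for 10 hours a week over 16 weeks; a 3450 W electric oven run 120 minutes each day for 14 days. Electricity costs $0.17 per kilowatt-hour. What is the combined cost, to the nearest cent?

$20.94

electric blanket: Runtime = 1.5 h/day × 31 days = 46.5 h
electric blanket: 0.09 kW × 46.5 h = 4.185 kWh
heated towel rail: Runtime = 10 h/week × 16 weeks = 160 h
heated towel rail: 0.14 kW × 160 h = 22.4 kWh
electric oven: Runtime = 120 min × 14 = 1680 min = 28 h
electric oven: 3.45 kW × 28 h = 96.6 kWh
Total energy = 123.185 kWh
Cost = 123.185 × $0.17 = $20.94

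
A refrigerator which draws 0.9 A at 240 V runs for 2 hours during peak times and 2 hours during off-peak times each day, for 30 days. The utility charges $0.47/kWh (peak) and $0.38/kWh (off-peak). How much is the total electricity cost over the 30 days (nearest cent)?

Power = 0.9 A × 240 V = 216 W = 0.216 kW
Peak energy = 0.216 kW × 2 h × 30 = 12.96 kWh
Off-peak energy = 0.216 kW × 2 h × 30 = 12.96 kWh
Cost = 12.96 × $0.47 + 12.96 × $0.38 = $6.0912 + $4.9248 = $11.02

$11.02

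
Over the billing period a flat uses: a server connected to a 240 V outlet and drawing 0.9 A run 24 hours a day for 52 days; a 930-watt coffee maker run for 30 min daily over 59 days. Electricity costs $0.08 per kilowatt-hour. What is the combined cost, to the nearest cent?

$23.76

server: Power = 0.9 A × 240 V = 216 W = 0.216 kW
server: Runtime = 24 h × 52 = 1248 h
server: 0.216 kW × 1248 h = 269.568 kWh
coffee maker: Runtime = 30 min × 59 = 1770 min = 29.5 h
coffee maker: 0.93 kW × 29.5 h = 27.435 kWh
Total energy = 297.003 kWh
Cost = 297.003 × $0.08 = $23.76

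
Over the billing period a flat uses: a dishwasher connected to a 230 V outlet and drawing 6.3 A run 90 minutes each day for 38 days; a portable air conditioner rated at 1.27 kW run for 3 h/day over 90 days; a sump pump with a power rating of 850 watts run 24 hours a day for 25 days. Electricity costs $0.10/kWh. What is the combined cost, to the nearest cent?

$93.55

dishwasher: Power = 6.3 A × 230 V = 1449 W = 1.449 kW
dishwasher: Runtime = 90 min × 38 = 3420 min = 57 h
dishwasher: 1.449 kW × 57 h = 82.593 kWh
portable air conditioner: Runtime = 3 h/day × 90 days = 270 h
portable air conditioner: 1.27 kW × 270 h = 342.9 kWh
sump pump: Runtime = 24 h × 25 = 600 h
sump pump: 0.85 kW × 600 h = 510 kWh
Total energy = 935.493 kWh
Cost = 935.493 × $0.10 = $93.55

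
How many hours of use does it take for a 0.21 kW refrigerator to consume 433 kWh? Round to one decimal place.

2061.9 h

Hours = 433 kWh ÷ 0.21 kW = 2061.9 h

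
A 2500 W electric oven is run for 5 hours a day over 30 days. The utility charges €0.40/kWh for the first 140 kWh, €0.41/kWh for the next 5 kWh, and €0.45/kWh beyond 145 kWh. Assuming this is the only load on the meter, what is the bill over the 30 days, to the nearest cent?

€161.55

Runtime = 5 h/day × 30 days = 150 h
Energy = 2.5 kW × 150 h = 375 kWh
Tier 1 (0–140 kWh): 140 × €0.40 = €56
Tier 2 (140–145 kWh): 5 × €0.41 = €2.05
Above 145 kWh: 230 × €0.45 = €103.5
Bill = €161.55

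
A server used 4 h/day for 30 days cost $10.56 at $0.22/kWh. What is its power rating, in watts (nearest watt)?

400 W

Energy = $10.56 ÷ $0.22/kWh = 48 kWh
Runtime = 4 h/day × 30 days = 120 h
Power = 48 kWh ÷ 120 h = 0.4 kW = 400 W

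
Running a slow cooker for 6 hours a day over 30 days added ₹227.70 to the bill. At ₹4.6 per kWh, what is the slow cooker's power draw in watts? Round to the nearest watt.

Energy = ₹227.70 ÷ ₹4.6/kWh = 49.5 kWh
Runtime = 6 h/day × 30 days = 180 h
Power = 49.5 kWh ÷ 180 h = 0.275 kW = 275 W

275 W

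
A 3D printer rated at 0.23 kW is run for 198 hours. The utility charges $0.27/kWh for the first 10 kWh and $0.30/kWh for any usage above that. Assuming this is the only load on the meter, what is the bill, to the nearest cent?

$13.36

Energy = 0.23 kW × 198 h = 45.54 kWh
Tier 1 (0–10 kWh): 10 × $0.27 = $2.7
Above 10 kWh: 35.54 × $0.30 = $10.662
Bill = $13.36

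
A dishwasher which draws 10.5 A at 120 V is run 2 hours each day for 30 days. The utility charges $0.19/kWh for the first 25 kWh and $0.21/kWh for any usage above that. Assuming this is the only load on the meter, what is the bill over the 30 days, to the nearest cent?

$15.38

Power = 10.5 A × 120 V = 1260 W = 1.26 kW
Runtime = 2 h/day × 30 days = 60 h
Energy = 1.26 kW × 60 h = 75.6 kWh
Tier 1 (0–25 kWh): 25 × $0.19 = $4.75
Above 25 kWh: 50.6 × $0.21 = $10.626
Bill = $15.38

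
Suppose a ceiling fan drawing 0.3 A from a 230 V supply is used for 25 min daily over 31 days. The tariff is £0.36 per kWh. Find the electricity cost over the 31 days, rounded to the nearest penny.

Power = 0.3 A × 230 V = 69 W = 0.069 kW
Runtime = 25 min × 31 = 775 min = 12.916666… h
Energy = 0.069 kW × 12.916666… h = 0.89125 kWh
Cost = 0.89125 kWh × £0.36/kWh = £0.32

£0.32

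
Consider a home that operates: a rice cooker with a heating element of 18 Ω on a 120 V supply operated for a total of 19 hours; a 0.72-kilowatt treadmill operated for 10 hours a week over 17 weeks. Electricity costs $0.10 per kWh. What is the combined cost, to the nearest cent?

rice cooker: Power = V²/R = 120²/18 = 800 W = 0.8 kW
rice cooker: 0.8 kW × 19 h = 15.2 kWh
treadmill: Runtime = 10 h/week × 17 weeks = 170 h
treadmill: 0.72 kW × 170 h = 122.4 kWh
Total energy = 137.6 kWh
Cost = 137.6 × $0.10 = $13.76

$13.76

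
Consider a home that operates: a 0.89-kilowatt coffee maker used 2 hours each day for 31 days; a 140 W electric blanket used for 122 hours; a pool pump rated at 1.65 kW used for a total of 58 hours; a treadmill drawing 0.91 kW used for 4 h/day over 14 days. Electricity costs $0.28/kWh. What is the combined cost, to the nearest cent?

$61.30

coffee maker: Runtime = 2 h/day × 31 days = 62 h
coffee maker: 0.89 kW × 62 h = 55.18 kWh
electric blanket: 0.14 kW × 122 h = 17.08 kWh
pool pump: 1.65 kW × 58 h = 95.7 kWh
treadmill: Runtime = 4 h/day × 14 days = 56 h
treadmill: 0.91 kW × 56 h = 50.96 kWh
Total energy = 218.92 kWh
Cost = 218.92 × $0.28 = $61.30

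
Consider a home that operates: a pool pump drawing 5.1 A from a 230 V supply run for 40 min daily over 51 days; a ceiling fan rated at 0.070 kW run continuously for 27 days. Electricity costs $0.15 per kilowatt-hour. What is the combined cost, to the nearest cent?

pool pump: Power = 5.1 A × 230 V = 1173 W = 1.173 kW
pool pump: Runtime = 40 min × 51 = 2040 min = 34 h
pool pump: 1.173 kW × 34 h = 39.882 kWh
ceiling fan: Runtime = 24 h × 27 = 648 h
ceiling fan: 0.07 kW × 648 h = 45.36 kWh
Total energy = 85.242 kWh
Cost = 85.242 × $0.15 = $12.79

$12.79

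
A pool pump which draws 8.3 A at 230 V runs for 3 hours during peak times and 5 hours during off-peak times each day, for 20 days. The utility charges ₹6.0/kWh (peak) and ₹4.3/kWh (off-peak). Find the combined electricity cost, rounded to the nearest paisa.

Power = 8.3 A × 230 V = 1909 W = 1.909 kW
Peak energy = 1.909 kW × 3 h × 20 = 114.54 kWh
Off-peak energy = 1.909 kW × 5 h × 20 = 190.9 kWh
Cost = 114.54 × ₹6.0 + 190.9 × ₹4.3 = ₹687.24 + ₹820.87 = ₹1508.11

₹1508.11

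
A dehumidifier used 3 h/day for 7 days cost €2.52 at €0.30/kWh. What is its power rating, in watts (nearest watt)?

400 W

Energy = €2.52 ÷ €0.30/kWh = 8.4 kWh
Runtime = 3 h/day × 7 days = 21 h
Power = 8.4 kWh ÷ 21 h = 0.4 kW = 400 W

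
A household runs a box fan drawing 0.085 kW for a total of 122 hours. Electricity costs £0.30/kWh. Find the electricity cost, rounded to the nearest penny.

Energy = 0.085 kW × 122 h = 10.37 kWh
Cost = 10.37 kWh × £0.30/kWh = £3.11

£3.11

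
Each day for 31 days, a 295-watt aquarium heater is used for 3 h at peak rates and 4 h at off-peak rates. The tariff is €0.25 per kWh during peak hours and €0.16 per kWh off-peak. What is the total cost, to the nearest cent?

Peak energy = 0.295 kW × 3 h × 31 = 27.435 kWh
Off-peak energy = 0.295 kW × 4 h × 31 = 36.58 kWh
Cost = 27.435 × €0.25 + 36.58 × €0.16 = €6.85875 + €5.8528 = €12.71

€12.71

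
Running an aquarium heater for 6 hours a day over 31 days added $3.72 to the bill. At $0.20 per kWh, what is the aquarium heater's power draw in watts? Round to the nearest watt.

100 W

Energy = $3.72 ÷ $0.20/kWh = 18.6 kWh
Runtime = 6 h/day × 31 days = 186 h
Power = 18.6 kWh ÷ 186 h = 0.1 kW = 100 W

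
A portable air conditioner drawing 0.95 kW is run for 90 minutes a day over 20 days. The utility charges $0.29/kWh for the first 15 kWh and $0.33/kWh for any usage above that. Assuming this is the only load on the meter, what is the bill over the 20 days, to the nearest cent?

$8.81

Runtime = 90 min × 20 = 1800 min = 30 h
Energy = 0.95 kW × 30 h = 28.5 kWh
Tier 1 (0–15 kWh): 15 × $0.29 = $4.35
Above 15 kWh: 13.5 × $0.33 = $4.455
Bill = $8.81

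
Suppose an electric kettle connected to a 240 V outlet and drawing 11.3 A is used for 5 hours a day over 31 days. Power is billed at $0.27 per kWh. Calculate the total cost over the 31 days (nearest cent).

Power = 11.3 A × 240 V = 2712 W = 2.712 kW
Runtime = 5 h/day × 31 days = 155 h
Energy = 2.712 kW × 155 h = 420.36 kWh
Cost = 420.36 kWh × $0.27/kWh = $113.50

$113.50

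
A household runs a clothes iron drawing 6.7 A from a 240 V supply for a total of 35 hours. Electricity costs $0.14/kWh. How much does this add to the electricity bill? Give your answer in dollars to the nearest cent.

$7.88

Power = 6.7 A × 240 V = 1608 W = 1.608 kW
Energy = 1.608 kW × 35 h = 56.28 kWh
Cost = 56.28 kWh × $0.14/kWh = $7.88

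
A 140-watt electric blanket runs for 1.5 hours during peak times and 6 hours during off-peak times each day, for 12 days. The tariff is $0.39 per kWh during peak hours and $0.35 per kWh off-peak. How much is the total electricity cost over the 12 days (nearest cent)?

$4.51

Peak energy = 0.14 kW × 1.5 h × 12 = 2.52 kWh
Off-peak energy = 0.14 kW × 6 h × 12 = 10.08 kWh
Cost = 2.52 × $0.39 + 10.08 × $0.35 = $0.9828 + $3.528 = $4.51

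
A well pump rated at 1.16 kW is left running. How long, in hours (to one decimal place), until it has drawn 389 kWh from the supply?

335.3 h

Hours = 389 kWh ÷ 1.16 kW = 335.3 h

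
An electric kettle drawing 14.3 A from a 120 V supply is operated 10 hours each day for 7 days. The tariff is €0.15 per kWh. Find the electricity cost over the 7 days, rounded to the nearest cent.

Power = 14.3 A × 120 V = 1716 W = 1.716 kW
Runtime = 10 h/day × 7 days = 70 h
Energy = 1.716 kW × 70 h = 120.12 kWh
Cost = 120.12 kWh × €0.15/kWh = €18.02

€18.02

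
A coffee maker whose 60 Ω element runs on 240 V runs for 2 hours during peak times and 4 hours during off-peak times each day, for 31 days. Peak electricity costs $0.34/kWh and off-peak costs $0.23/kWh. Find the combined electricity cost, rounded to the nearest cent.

$47.62

Power = V²/R = 240²/60 = 960 W = 0.96 kW
Peak energy = 0.96 kW × 2 h × 31 = 59.52 kWh
Off-peak energy = 0.96 kW × 4 h × 31 = 119.04 kWh
Cost = 59.52 × $0.34 + 119.04 × $0.23 = $20.2368 + $27.3792 = $47.62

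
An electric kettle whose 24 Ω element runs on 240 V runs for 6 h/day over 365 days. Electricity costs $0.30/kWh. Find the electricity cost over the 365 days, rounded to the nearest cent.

Power = V²/R = 240²/24 = 2400 W = 2.4 kW
Runtime = 6 h/day × 365 days = 2190 h
Energy = 2.4 kW × 2190 h = 5256 kWh
Cost = 5256 kWh × $0.30/kWh = $1576.80

$1576.80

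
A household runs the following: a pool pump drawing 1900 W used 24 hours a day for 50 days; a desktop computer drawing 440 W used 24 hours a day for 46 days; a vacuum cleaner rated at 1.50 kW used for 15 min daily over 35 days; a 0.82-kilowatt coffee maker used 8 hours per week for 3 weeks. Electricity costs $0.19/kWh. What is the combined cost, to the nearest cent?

$531.73

pool pump: Runtime = 24 h × 50 = 1200 h
pool pump: 1.9 kW × 1200 h = 2280 kWh
desktop computer: Runtime = 24 h × 46 = 1104 h
desktop computer: 0.44 kW × 1104 h = 485.76 kWh
vacuum cleaner: Runtime = 15 min × 35 = 525 min = 8.75 h
vacuum cleaner: 1.5 kW × 8.75 h = 13.125 kWh
coffee maker: Runtime = 8 h/week × 3 weeks = 24 h
coffee maker: 0.82 kW × 24 h = 19.68 kWh
Total energy = 2798.565 kWh
Cost = 2798.565 × $0.19 = $531.73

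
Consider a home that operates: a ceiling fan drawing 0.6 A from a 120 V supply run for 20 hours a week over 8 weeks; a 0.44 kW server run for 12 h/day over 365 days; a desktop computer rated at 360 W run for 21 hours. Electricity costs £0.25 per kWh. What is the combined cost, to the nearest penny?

£486.57

ceiling fan: Power = 0.6 A × 120 V = 72 W = 0.072 kW
ceiling fan: Runtime = 20 h/week × 8 weeks = 160 h
ceiling fan: 0.072 kW × 160 h = 11.52 kWh
server: Runtime = 12 h/day × 365 days = 4380 h
server: 0.44 kW × 4380 h = 1927.2 kWh
desktop computer: 0.36 kW × 21 h = 7.56 kWh
Total energy = 1946.28 kWh
Cost = 1946.28 × £0.25 = £486.57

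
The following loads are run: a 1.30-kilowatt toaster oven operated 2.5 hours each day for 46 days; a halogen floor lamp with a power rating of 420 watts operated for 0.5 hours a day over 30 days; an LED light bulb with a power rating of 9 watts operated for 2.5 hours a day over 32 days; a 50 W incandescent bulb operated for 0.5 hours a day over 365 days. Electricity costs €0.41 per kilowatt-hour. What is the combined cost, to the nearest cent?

€67.91

toaster oven: Runtime = 2.5 h/day × 46 days = 115 h
toaster oven: 1.3 kW × 115 h = 149.5 kWh
halogen floor lamp: Runtime = 0.5 h/day × 30 days = 15 h
halogen floor lamp: 0.42 kW × 15 h = 6.3 kWh
LED light bulb: Runtime = 2.5 h/day × 32 days = 80 h
LED light bulb: 0.009 kW × 80 h = 0.72 kWh
incandescent bulb: Runtime = 0.5 h/day × 365 days = 182.5 h
incandescent bulb: 0.05 kW × 182.5 h = 9.125 kWh
Total energy = 165.645 kWh
Cost = 165.645 × €0.41 = €67.91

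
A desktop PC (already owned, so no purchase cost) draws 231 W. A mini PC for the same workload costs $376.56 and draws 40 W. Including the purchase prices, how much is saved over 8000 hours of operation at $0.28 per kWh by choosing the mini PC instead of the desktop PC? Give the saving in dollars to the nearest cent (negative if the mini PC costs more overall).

desktop PC: $0.00 + (231/1000) kW × 8000 h × $0.28 = $0.00 + $517.44 = $517.44
mini PC: $376.56 + (40/1000) kW × 8000 h × $0.28 = $376.56 + $89.6 = $466.16
Saving = $517.44 − $466.16 = $51.28

$51.28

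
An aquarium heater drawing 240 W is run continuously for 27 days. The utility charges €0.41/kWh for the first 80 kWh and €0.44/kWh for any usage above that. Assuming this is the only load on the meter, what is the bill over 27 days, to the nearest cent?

€66.03

Runtime = 24 h × 27 = 648 h
Energy = 0.24 kW × 648 h = 155.52 kWh
Tier 1 (0–80 kWh): 80 × €0.41 = €32.8
Above 80 kWh: 75.52 × €0.44 = €33.2288
Bill = €66.03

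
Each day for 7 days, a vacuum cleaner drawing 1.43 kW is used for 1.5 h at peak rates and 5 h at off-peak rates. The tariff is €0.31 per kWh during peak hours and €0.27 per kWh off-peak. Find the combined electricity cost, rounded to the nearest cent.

Peak energy = 1.43 kW × 1.5 h × 7 = 15.015 kWh
Off-peak energy = 1.43 kW × 5 h × 7 = 50.05 kWh
Cost = 15.015 × €0.31 + 50.05 × €0.27 = €4.65465 + €13.5135 = €18.17

€18.17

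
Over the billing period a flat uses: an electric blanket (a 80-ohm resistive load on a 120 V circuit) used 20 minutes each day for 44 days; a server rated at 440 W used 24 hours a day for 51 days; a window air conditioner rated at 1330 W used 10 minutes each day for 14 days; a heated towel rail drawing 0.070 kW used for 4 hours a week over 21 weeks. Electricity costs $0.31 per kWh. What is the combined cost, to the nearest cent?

electric blanket: Power = V²/R = 120²/80 = 180 W = 0.18 kW
electric blanket: Runtime = 20 min × 44 = 880 min = 14.666666… h
electric blanket: 0.18 kW × 14.666666… h = 2.64 kWh
server: Runtime = 24 h × 51 = 1224 h
server: 0.44 kW × 1224 h = 538.56 kWh
window air conditioner: Runtime = 10 min × 14 = 140 min = 2.333333… h
window air conditioner: 1.33 kW × 2.333333… h = 3.103333… kWh
heated towel rail: Runtime = 4 h/week × 21 weeks = 84 h
heated towel rail: 0.07 kW × 84 h = 5.88 kWh
Total energy = 550.183333… kWh
Cost = 550.183333… × $0.31 = $170.56

$170.56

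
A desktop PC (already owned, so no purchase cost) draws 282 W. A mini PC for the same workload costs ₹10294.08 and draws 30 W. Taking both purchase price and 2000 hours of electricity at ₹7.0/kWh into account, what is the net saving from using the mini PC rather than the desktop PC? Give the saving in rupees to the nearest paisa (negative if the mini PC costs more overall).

desktop PC: ₹0.00 + (282/1000) kW × 2000 h × ₹7.0 = ₹0.00 + ₹3948 = ₹3948
mini PC: ₹10294.08 + (30/1000) kW × 2000 h × ₹7.0 = ₹10294.08 + ₹420 = ₹10714.08
Saving = ₹3948 − ₹10714.08 = −₹6766.08

-₹6766.08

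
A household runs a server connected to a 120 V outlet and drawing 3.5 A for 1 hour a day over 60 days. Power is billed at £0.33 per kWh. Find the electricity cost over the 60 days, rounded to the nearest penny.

£8.32

Power = 3.5 A × 120 V = 420 W = 0.42 kW
Runtime = 1 h/day × 60 days = 60 h
Energy = 0.42 kW × 60 h = 25.2 kWh
Cost = 25.2 kWh × £0.33/kWh = £8.32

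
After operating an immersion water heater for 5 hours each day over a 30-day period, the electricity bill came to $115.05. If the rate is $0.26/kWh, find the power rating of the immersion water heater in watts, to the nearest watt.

Energy = $115.05 ÷ $0.26/kWh = 442.5 kWh
Runtime = 5 h/day × 30 days = 150 h
Power = 442.5 kWh ÷ 150 h = 2.95 kW = 2950 W

2950 W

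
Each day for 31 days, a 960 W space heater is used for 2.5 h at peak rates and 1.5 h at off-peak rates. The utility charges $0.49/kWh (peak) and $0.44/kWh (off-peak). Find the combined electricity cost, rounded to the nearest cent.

$56.10

Peak energy = 0.96 kW × 2.5 h × 31 = 74.4 kWh
Off-peak energy = 0.96 kW × 1.5 h × 31 = 44.64 kWh
Cost = 74.4 × $0.49 + 44.64 × $0.44 = $36.456 + $19.6416 = $56.10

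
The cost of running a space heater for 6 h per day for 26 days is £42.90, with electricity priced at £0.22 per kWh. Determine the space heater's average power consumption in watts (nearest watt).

Energy = £42.90 ÷ £0.22/kWh = 195 kWh
Runtime = 6 h/day × 26 days = 156 h
Power = 195 kWh ÷ 156 h = 1.25 kW = 1250 W

1250 W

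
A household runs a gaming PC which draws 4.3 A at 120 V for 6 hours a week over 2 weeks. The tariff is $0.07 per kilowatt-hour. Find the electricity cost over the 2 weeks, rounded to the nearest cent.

Power = 4.3 A × 120 V = 516 W = 0.516 kW
Runtime = 6 h/week × 2 weeks = 12 h
Energy = 0.516 kW × 12 h = 6.192 kWh
Cost = 6.192 kWh × $0.07/kWh = $0.43

$0.43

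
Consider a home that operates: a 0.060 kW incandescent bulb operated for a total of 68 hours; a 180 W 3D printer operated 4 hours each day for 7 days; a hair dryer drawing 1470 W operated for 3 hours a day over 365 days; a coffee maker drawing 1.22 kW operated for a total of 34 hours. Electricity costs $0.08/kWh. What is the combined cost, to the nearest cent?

incandescent bulb: 0.06 kW × 68 h = 4.08 kWh
3D printer: Runtime = 4 h/day × 7 days = 28 h
3D printer: 0.18 kW × 28 h = 5.04 kWh
hair dryer: Runtime = 3 h/day × 365 days = 1095 h
hair dryer: 1.47 kW × 1095 h = 1609.65 kWh
coffee maker: 1.22 kW × 34 h = 41.48 kWh
Total energy = 1660.25 kWh
Cost = 1660.25 × $0.08 = $132.82

$132.82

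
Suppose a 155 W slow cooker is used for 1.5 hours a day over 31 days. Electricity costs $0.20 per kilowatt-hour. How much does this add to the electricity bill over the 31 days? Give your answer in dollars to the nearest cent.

$1.44

Runtime = 1.5 h/day × 31 days = 46.5 h
Energy = 0.155 kW × 46.5 h = 7.2075 kWh
Cost = 7.2075 kWh × $0.20/kWh = $1.44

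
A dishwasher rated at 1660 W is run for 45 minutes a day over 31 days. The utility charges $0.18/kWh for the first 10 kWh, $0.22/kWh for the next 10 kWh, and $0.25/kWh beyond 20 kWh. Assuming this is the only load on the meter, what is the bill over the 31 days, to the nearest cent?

$8.65

Runtime = 45 min × 31 = 1395 min = 23.25 h
Energy = 1.66 kW × 23.25 h = 38.595 kWh
Tier 1 (0–10 kWh): 10 × $0.18 = $1.8
Tier 2 (10–20 kWh): 10 × $0.22 = $2.2
Above 20 kWh: 18.595 × $0.25 = $4.64875
Bill = $8.65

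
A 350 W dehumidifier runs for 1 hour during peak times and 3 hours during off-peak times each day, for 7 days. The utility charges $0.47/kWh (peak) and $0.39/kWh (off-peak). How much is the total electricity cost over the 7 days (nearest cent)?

$4.02

Peak energy = 0.35 kW × 1 h × 7 = 2.45 kWh
Off-peak energy = 0.35 kW × 3 h × 7 = 7.35 kWh
Cost = 2.45 × $0.47 + 7.35 × $0.39 = $1.1515 + $2.8665 = $4.02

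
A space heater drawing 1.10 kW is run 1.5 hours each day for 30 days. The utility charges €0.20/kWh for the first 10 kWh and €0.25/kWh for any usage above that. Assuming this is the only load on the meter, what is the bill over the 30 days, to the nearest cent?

Runtime = 1.5 h/day × 30 days = 45 h
Energy = 1.1 kW × 45 h = 49.5 kWh
Tier 1 (0–10 kWh): 10 × €0.20 = €2
Above 10 kWh: 39.5 × €0.25 = €9.875
Bill = €11.88

€11.88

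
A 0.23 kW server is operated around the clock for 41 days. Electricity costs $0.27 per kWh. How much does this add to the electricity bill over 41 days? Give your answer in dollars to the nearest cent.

Runtime = 24 h × 41 = 984 h
Energy = 0.23 kW × 984 h = 226.32 kWh
Cost = 226.32 kWh × $0.27/kWh = $61.11

$61.11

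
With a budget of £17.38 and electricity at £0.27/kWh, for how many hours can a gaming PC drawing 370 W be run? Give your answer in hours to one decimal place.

Energy available = £17.38 ÷ £0.27/kWh = 64.3704 kWh
Hours = 64.3704 kWh ÷ 0.37 kW = 174.0 h

174.0 h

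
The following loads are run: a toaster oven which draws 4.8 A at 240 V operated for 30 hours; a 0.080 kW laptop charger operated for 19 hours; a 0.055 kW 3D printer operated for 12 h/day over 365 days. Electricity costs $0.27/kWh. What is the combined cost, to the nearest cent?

$74.78

toaster oven: Power = 4.8 A × 240 V = 1152 W = 1.152 kW
toaster oven: 1.152 kW × 30 h = 34.56 kWh
laptop charger: 0.08 kW × 19 h = 1.52 kWh
3D printer: Runtime = 12 h/day × 365 days = 4380 h
3D printer: 0.055 kW × 4380 h = 240.9 kWh
Total energy = 276.98 kWh
Cost = 276.98 × $0.27 = $74.78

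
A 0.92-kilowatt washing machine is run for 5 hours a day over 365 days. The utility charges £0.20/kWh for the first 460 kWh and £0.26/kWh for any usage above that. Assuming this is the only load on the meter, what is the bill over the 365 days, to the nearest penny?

£408.94

Runtime = 5 h/day × 365 days = 1825 h
Energy = 0.92 kW × 1825 h = 1679 kWh
Tier 1 (0–460 kWh): 460 × £0.20 = £92
Above 460 kWh: 1219 × £0.26 = £316.94
Bill = £408.94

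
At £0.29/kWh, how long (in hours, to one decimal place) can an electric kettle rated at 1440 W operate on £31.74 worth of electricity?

Energy available = £31.74 ÷ £0.29/kWh = 109.4483 kWh
Hours = 109.4483 kWh ÷ 1.44 kW = 76.0 h

76.0 h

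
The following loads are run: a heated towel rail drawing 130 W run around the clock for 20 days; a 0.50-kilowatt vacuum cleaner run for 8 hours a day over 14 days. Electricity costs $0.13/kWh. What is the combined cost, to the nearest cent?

heated towel rail: Runtime = 24 h × 20 = 480 h
heated towel rail: 0.13 kW × 480 h = 62.4 kWh
vacuum cleaner: Runtime = 8 h/day × 14 days = 112 h
vacuum cleaner: 0.5 kW × 112 h = 56 kWh
Total energy = 118.4 kWh
Cost = 118.4 × $0.13 = $15.39

$15.39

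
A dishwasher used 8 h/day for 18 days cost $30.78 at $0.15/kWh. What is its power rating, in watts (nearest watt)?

1425 W

Energy = $30.78 ÷ $0.15/kWh = 205.2 kWh
Runtime = 8 h/day × 18 days = 144 h
Power = 205.2 kWh ÷ 144 h = 1.425 kW = 1425 W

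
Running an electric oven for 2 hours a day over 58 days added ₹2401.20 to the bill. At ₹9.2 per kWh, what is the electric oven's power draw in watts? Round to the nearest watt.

2250 W

Energy = ₹2401.20 ÷ ₹9.2/kWh = 261 kWh
Runtime = 2 h/day × 58 days = 116 h
Power = 261 kWh ÷ 116 h = 2.25 kW = 2250 W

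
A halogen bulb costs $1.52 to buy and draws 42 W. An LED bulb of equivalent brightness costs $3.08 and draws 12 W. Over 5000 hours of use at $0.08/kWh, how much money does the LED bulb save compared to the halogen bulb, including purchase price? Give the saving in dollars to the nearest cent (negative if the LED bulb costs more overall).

halogen bulb: $1.52 + (42/1000) kW × 5000 h × $0.08 = $1.52 + $16.8 = $18.32
LED bulb: $3.08 + (12/1000) kW × 5000 h × $0.08 = $3.08 + $4.8 = $7.88
Saving = $18.32 − $7.88 = $10.44

$10.44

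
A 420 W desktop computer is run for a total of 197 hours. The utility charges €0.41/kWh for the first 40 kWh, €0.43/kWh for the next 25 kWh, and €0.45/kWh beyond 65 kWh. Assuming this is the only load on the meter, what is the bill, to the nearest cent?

€35.13

Energy = 0.42 kW × 197 h = 82.74 kWh
Tier 1 (0–40 kWh): 40 × €0.41 = €16.4
Tier 2 (40–65 kWh): 25 × €0.43 = €10.75
Above 65 kWh: 17.74 × €0.45 = €7.983
Bill = €35.13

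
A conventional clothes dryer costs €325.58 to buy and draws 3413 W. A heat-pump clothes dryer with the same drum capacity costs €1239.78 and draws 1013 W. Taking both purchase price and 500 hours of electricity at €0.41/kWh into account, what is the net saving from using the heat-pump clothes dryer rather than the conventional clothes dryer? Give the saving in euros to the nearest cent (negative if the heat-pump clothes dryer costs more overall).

conventional clothes dryer: €325.58 + (3413/1000) kW × 500 h × €0.41 = €325.58 + €699.665 = €1025.245
heat-pump clothes dryer: €1239.78 + (1013/1000) kW × 500 h × €0.41 = €1239.78 + €207.665 = €1447.445
Saving = €1025.245 − €1447.445 = −€422.2

-€422.20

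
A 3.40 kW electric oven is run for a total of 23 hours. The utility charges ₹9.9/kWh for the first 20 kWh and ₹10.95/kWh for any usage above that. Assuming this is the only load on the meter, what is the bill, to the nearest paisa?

Energy = 3.4 kW × 23 h = 78.2 kWh
Tier 1 (0–20 kWh): 20 × ₹9.9 = ₹198
Above 20 kWh: 58.2 × ₹10.95 = ₹637.29
Bill = ₹835.29

₹835.29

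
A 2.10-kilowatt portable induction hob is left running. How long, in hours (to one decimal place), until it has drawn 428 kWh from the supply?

203.8 h

Hours = 428 kWh ÷ 2.1 kW = 203.8 h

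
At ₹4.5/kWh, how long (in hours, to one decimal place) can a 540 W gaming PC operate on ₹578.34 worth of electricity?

238.0 h

Energy available = ₹578.34 ÷ ₹4.5/kWh = 128.52 kWh
Hours = 128.52 kWh ÷ 0.54 kW = 238.0 h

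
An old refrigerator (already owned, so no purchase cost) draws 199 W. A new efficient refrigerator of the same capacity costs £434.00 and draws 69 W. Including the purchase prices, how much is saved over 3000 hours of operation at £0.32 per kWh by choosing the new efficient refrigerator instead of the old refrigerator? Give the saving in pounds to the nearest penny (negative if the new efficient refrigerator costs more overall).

old refrigerator: £0.00 + (199/1000) kW × 3000 h × £0.32 = £0.00 + £191.04 = £191.04
new efficient refrigerator: £434.00 + (69/1000) kW × 3000 h × £0.32 = £434.00 + £66.24 = £500.24
Saving = £191.04 − £500.24 = −£309.2

-£309.20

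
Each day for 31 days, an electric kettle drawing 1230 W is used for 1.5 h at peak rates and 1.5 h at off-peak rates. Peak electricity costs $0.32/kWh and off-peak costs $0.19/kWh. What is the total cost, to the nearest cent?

$29.17

Peak energy = 1.23 kW × 1.5 h × 31 = 57.195 kWh
Off-peak energy = 1.23 kW × 1.5 h × 31 = 57.195 kWh
Cost = 57.195 × $0.32 + 57.195 × $0.19 = $18.3024 + $10.86705 = $29.17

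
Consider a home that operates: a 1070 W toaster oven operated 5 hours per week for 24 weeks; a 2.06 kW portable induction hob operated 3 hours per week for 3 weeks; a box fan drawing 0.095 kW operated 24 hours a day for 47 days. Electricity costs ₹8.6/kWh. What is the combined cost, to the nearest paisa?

toaster oven: Runtime = 5 h/week × 24 weeks = 120 h
toaster oven: 1.07 kW × 120 h = 128.4 kWh
portable induction hob: Runtime = 3 h/week × 3 weeks = 9 h
portable induction hob: 2.06 kW × 9 h = 18.54 kWh
box fan: Runtime = 24 h × 47 = 1128 h
box fan: 0.095 kW × 1128 h = 107.16 kWh
Total energy = 254.1 kWh
Cost = 254.1 × ₹8.6 = ₹2185.26

₹2185.26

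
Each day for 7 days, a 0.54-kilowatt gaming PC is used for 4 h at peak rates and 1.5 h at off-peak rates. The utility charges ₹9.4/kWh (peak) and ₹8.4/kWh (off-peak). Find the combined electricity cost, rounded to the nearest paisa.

Peak energy = 0.54 kW × 4 h × 7 = 15.12 kWh
Off-peak energy = 0.54 kW × 1.5 h × 7 = 5.67 kWh
Cost = 15.12 × ₹9.4 + 5.67 × ₹8.4 = ₹142.128 + ₹47.628 = ₹189.76

₹189.76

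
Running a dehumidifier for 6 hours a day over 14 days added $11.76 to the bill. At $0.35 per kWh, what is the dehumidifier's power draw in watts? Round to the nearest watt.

400 W

Energy = $11.76 ÷ $0.35/kWh = 33.6 kWh
Runtime = 6 h/day × 14 days = 84 h
Power = 33.6 kWh ÷ 84 h = 0.4 kW = 400 W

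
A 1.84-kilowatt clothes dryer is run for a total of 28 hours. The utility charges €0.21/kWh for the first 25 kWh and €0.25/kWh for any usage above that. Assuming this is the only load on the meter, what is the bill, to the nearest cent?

€11.88

Energy = 1.84 kW × 28 h = 51.52 kWh
Tier 1 (0–25 kWh): 25 × €0.21 = €5.25
Above 25 kWh: 26.52 × €0.25 = €6.63
Bill = €11.88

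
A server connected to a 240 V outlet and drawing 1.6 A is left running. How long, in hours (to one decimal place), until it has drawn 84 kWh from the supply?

Power = 1.6 A × 240 V = 384 W = 0.384 kW
Hours = 84 kWh ÷ 0.384 kW = 218.8 h

218.8 h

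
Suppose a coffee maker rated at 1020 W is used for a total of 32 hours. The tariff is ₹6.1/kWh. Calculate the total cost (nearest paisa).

₹199.10

Energy = 1.02 kW × 32 h = 32.64 kWh
Cost = 32.64 kWh × ₹6.1/kWh = ₹199.10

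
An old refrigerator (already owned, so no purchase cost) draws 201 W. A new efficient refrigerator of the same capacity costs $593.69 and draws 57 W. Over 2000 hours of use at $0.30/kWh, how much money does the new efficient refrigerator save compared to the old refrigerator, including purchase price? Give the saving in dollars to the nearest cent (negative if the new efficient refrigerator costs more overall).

-$507.29

old refrigerator: $0.00 + (201/1000) kW × 2000 h × $0.30 = $0.00 + $120.6 = $120.6
new efficient refrigerator: $593.69 + (57/1000) kW × 2000 h × $0.30 = $593.69 + $34.2 = $627.89
Saving = $120.6 − $627.89 = −$507.29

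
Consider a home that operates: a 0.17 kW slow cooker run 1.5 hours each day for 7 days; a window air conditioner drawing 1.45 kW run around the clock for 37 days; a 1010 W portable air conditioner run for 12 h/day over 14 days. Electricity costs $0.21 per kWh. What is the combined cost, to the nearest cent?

$306.40

slow cooker: Runtime = 1.5 h/day × 7 days = 10.5 h
slow cooker: 0.17 kW × 10.5 h = 1.785 kWh
window air conditioner: Runtime = 24 h × 37 = 888 h
window air conditioner: 1.45 kW × 888 h = 1287.6 kWh
portable air conditioner: Runtime = 12 h/day × 14 days = 168 h
portable air conditioner: 1.01 kW × 168 h = 169.68 kWh
Total energy = 1459.065 kWh
Cost = 1459.065 × $0.21 = $306.40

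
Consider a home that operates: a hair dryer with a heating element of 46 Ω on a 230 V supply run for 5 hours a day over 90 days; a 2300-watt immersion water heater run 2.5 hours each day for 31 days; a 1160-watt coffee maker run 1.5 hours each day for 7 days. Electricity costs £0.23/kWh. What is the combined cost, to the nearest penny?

£162.82

hair dryer: Power = V²/R = 230²/46 = 1150 W = 1.15 kW
hair dryer: Runtime = 5 h/day × 90 days = 450 h
hair dryer: 1.15 kW × 450 h = 517.5 kWh
immersion water heater: Runtime = 2.5 h/day × 31 days = 77.5 h
immersion water heater: 2.3 kW × 77.5 h = 178.25 kWh
coffee maker: Runtime = 1.5 h/day × 7 days = 10.5 h
coffee maker: 1.16 kW × 10.5 h = 12.18 kWh
Total energy = 707.93 kWh
Cost = 707.93 × £0.23 = £162.82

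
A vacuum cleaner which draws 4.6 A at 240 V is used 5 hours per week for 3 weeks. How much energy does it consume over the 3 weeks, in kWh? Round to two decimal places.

16.56 kWh

Power = 4.6 A × 240 V = 1104 W = 1.104 kW
Runtime = 5 h/week × 3 weeks = 15 h
Energy = 1.104 kW × 15 h = 16.56 kWh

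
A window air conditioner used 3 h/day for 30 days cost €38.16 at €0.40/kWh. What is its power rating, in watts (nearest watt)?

1060 W

Energy = €38.16 ÷ €0.40/kWh = 95.4 kWh
Runtime = 3 h/day × 30 days = 90 h
Power = 95.4 kWh ÷ 90 h = 1.06 kW = 1060 W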